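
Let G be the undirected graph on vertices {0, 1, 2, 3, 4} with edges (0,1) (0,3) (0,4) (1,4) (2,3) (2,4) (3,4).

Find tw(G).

A width-2 tree decomposition is:
Bags: B1 = {0, 3, 4}  B2 = {0, 1, 4}  B3 = {2, 3, 4}
Tree: B1–B2, B1–B3
Each bag holds 3 vertices, so the decomposition has width 2, which upper-bounds the treewidth. For the lower bound, the 3 vertices {0, 1, 4} are pairwise adjacent, and any tree decomposition puts a clique entirely inside one bag — forcing width ≥ 2. Therefore the treewidth is 2.

2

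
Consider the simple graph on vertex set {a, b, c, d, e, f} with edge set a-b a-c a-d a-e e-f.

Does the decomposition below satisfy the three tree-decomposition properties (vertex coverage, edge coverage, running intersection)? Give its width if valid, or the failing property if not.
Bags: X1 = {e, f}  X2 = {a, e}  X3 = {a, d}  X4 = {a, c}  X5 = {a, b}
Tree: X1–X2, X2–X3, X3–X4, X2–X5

Yes; width 1.

Every vertex of G appears in some bag (union = {a, b, c, d, e, f}); every edge is covered by a bag; and for each vertex v the set of bags containing v is connected in the bag tree. The decomposition is therefore valid. The largest bag has 2 vertices, so the width is 1.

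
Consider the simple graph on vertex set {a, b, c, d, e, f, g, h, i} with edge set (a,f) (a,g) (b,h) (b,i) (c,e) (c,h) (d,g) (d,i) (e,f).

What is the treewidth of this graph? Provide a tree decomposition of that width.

Each bag holds 3 vertices, so the decomposition has width 2, which upper-bounds the treewidth. The edges b–i–d–g–a–f–e–c–h–b form a cycle, so G is not a tree and its treewidth is at least 2. Hence tw(G) = 2 exactly.

Treewidth 2.
One such decomposition:
Bags: B1 = {b, d, i}  B2 = {b, d, g}  B3 = {a, b, g}  B4 = {a, b, f}  B5 = {b, e, f}  B6 = {b, c, e}  B7 = {b, c, h}
Tree: B1–B2, B2–B3, B3–B4, B4–B5, B5–B6, B6–B7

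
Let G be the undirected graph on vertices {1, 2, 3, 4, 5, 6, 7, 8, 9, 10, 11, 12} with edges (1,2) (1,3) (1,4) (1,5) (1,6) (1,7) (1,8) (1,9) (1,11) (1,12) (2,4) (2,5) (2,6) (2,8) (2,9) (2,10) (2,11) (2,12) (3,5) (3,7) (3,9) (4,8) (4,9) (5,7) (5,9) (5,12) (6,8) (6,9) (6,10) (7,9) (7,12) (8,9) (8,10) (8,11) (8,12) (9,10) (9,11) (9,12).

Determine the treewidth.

A width-4 tree decomposition is:
Bags: B1 = {1, 2, 8, 9, 12}  B2 = {1, 2, 5, 9, 12}  B3 = {1, 2, 8, 9, 11}  B4 = {1, 5, 7, 9, 12}  B5 = {1, 2, 6, 8, 9}  B6 = {2, 6, 8, 9, 10}  B7 = {1, 3, 5, 7, 9}  B8 = {1, 2, 4, 8, 9}
Tree: B1–B2, B1–B3, B2–B4, B3–B5, B5–B6, B4–B7, B3–B8
Each bag holds 5 vertices, so the decomposition has width 4, which upper-bounds the treewidth. On the other hand G contains the 5-clique {1, 2, 8, 9, 11}. A clique must lie in a single bag of any decomposition, so no decomposition can have width below 4. The upper and lower bounds meet at 4, so that is the treewidth.

4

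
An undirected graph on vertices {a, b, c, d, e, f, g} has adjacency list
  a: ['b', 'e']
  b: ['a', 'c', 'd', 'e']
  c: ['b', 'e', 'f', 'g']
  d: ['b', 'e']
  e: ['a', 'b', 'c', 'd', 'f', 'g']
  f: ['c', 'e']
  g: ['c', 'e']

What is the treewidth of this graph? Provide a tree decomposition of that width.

The largest bag has 3 vertices, giving width 2; this decomposition certifies tw(G) ≤ 2. Conversely, {c, e, g} is a clique of size 3, and the vertices of any clique must share a bag in every tree decomposition; so some bag has ≥ 3 vertices and tw(G) ≥ 2. Therefore the treewidth is 2.

Treewidth 2.
One such decomposition:
Bags: B1 = {b, c, e}  B2 = {c, e, g}  B3 = {b, d, e}  B4 = {a, b, e}  B5 = {c, e, f}
Tree: B1–B2, B1–B3, B1–B4, B1–B5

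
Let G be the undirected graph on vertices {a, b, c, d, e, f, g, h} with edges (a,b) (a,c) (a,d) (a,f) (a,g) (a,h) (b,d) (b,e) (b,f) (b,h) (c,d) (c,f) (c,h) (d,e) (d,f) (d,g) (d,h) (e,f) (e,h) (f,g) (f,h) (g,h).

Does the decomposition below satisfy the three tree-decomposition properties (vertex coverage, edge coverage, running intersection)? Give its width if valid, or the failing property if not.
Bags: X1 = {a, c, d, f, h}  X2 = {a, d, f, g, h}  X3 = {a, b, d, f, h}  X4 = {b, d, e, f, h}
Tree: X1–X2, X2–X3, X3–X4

Yes; width 4.

Every vertex of G appears in some bag (union = {a, b, c, d, e, f, g, h}); every edge is covered by a bag; and for each vertex v the set of bags containing v is connected in the bag tree. The decomposition is therefore valid. The largest bag has 5 vertices, so the width is 4.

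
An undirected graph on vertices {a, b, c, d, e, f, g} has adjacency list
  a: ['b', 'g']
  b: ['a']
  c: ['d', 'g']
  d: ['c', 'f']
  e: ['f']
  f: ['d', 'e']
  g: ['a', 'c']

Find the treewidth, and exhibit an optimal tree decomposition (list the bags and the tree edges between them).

Treewidth 1.
Bags: B1 = {e, f}  B2 = {d, f}  B3 = {c, d}  B4 = {c, g}  B5 = {a, g}  B6 = {a, b}
Tree: B1–B2, B2–B3, B3–B4, B4–B5, B5–B6

Every bag has size at most 2, so the width is 2 − 1 = 1 and tw(G) ≤ 1. Any graph with an edge has treewidth ≥ 1, and G has the edge e–f. Therefore the treewidth is 1.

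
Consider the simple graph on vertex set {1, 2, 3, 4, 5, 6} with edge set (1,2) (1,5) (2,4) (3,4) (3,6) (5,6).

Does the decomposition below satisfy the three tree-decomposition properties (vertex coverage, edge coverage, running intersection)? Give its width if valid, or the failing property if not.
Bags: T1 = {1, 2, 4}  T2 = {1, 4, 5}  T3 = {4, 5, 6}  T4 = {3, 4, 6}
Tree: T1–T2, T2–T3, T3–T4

Every vertex of G appears in some bag (union = {1, 2, 3, 4, 5, 6}); every edge is covered by a bag; and for each vertex v the set of bags containing v is connected in the bag tree. The decomposition is therefore valid. The largest bag has 3 vertices, so the width is 2.

Yes; width 2.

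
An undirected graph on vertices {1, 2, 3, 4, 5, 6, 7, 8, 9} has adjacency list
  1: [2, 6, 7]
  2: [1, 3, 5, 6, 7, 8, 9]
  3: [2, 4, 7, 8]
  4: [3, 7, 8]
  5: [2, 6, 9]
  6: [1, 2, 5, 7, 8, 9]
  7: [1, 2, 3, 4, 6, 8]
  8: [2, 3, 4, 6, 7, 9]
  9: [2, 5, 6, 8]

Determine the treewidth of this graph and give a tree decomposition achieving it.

Every bag has size at most 4, so the width is 4 − 1 = 3 and tw(G) ≤ 3. For the lower bound, the 4 vertices {2, 3, 7, 8} are pairwise adjacent, and any tree decomposition puts a clique entirely inside one bag — forcing width ≥ 3. Combining the bounds, tw(G) = 3.

Treewidth 3.
One such decomposition:
Bags: B1 = {1, 2, 6, 7}  B2 = {2, 6, 7, 8}  B3 = {2, 6, 8, 9}  B4 = {2, 5, 6, 9}  B5 = {2, 3, 7, 8}  B6 = {3, 4, 7, 8}
Tree: B1–B2, B2–B3, B3–B4, B2–B5, B5–B6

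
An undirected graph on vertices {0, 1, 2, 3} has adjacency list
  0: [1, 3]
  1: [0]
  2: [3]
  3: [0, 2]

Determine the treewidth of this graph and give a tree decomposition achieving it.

Treewidth 1.
One optimal decomposition is:
Bags: B1 = {2, 3}  B2 = {0, 3}  B3 = {0, 1}
Tree: B1–B2, B2–B3

Every bag has size at most 2, so the width is 2 − 1 = 1 and tw(G) ≤ 1. Any graph with an edge has treewidth ≥ 1, and G has the edge 2–3. Hence tw(G) = 1 exactly.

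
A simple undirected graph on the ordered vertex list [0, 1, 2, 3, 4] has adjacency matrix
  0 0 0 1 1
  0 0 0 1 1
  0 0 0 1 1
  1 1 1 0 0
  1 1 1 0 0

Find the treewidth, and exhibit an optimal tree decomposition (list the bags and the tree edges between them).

Each bag holds 3 vertices, so the decomposition has width 2, which upper-bounds the treewidth. Since 4–2–3–0–4 is a cycle in G, G is not acyclic. Forests are exactly the graphs of treewidth ≤ 1, so tw(G) ≥ 2. Combining the bounds, tw(G) = 2.

Treewidth 2.
Bags: B1 = {2, 3, 4}  B2 = {0, 3, 4}  B3 = {1, 3, 4}
Tree: B1–B2, B2–B3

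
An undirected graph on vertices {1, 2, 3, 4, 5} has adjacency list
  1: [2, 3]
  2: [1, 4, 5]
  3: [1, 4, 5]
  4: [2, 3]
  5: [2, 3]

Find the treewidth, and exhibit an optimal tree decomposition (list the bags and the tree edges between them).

Each bag holds 3 vertices, so the decomposition has width 2, which upper-bounds the treewidth. The edges 1–3–5–2–1 form a cycle, so G is not a tree and its treewidth is at least 2. The upper and lower bounds meet at 2, so that is the treewidth.

Treewidth 2.
One such decomposition:
Bags: B1 = {1, 2, 3}  B2 = {2, 3, 5}  B3 = {2, 3, 4}
Tree: B1–B2, B2–B3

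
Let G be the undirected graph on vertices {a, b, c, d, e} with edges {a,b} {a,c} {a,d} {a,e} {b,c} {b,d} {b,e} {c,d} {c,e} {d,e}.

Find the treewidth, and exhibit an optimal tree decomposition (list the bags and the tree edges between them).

With just one bag of size 5, the width is 5 − 1 = 4, so tw(G) ≤ 4. Conversely, {a, b, c, d, e} is a clique of size 5, and the vertices of any clique must share a bag in every tree decomposition; so some bag has ≥ 5 vertices and tw(G) ≥ 4. Hence tw(G) = 4 exactly.

Treewidth 4.
One such decomposition:
Bags: B1 = {a, b, c, d, e}
Tree: (single bag)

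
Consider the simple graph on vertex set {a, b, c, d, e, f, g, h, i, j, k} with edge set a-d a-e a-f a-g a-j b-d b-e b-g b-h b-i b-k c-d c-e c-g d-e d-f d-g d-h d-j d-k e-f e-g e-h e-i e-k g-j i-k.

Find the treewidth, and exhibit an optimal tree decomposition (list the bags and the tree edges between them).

Treewidth 3.
Bags: B1 = {b, d, e, h}  B2 = {b, d, e, g}  B3 = {a, d, e, g}  B4 = {b, d, e, k}  B5 = {a, d, g, j}  B6 = {a, d, e, f}  B7 = {c, d, e, g}  B8 = {b, e, i, k}
Tree: B1–B2, B2–B3, B1–B4, B3–B5, B3–B6, B2–B7, B4–B8

The largest bag has 4 vertices, giving width 3; this decomposition certifies tw(G) ≤ 3. Conversely, {a, d, g, j} is a clique of size 4, and the vertices of any clique must share a bag in every tree decomposition; so some bag has ≥ 4 vertices and tw(G) ≥ 3. Combining the bounds, tw(G) = 3.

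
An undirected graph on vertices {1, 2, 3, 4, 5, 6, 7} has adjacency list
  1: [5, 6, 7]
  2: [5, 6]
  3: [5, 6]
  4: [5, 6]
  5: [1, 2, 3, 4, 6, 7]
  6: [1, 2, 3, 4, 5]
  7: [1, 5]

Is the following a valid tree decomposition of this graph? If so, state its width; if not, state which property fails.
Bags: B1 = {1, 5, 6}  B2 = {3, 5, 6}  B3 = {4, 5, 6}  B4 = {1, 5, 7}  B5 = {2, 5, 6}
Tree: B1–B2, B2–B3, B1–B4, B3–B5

Yes; width 2.

Checking the three conditions: (i) the bags cover all of {1, 2, 3, 4, 5, 6, 7}; (ii) for each edge, some bag contains both endpoints; (iii) the bags containing any fixed vertex form a subtree. All hold, so the decomposition is valid with width 3 − 1 = 2.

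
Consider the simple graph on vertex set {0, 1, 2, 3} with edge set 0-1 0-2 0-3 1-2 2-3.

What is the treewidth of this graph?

A width-2 tree decomposition is:
Bags: B1 = {0, 1, 2}  B2 = {0, 2, 3}
Tree: B1–B2
Every bag has size at most 3, so the width is 3 − 1 = 2 and tw(G) ≤ 2. Conversely, {0, 1, 2} is a clique of size 3, and the vertices of any clique must share a bag in every tree decomposition; so some bag has ≥ 3 vertices and tw(G) ≥ 2. Therefore the treewidth is 2.

2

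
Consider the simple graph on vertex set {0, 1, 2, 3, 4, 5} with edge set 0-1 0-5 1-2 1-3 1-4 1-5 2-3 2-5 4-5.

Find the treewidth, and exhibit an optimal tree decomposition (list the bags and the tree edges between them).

Treewidth 2.
Bags: B1 = {0, 1, 5}  B2 = {1, 4, 5}  B3 = {1, 2, 5}  B4 = {1, 2, 3}
Tree: B1–B2, B1–B3, B3–B4

Every bag has size at most 3, so the width is 3 − 1 = 2 and tw(G) ≤ 2. For the lower bound, the 3 vertices {1, 2, 3} are pairwise adjacent, and any tree decomposition puts a clique entirely inside one bag — forcing width ≥ 2. Hence tw(G) = 2 exactly.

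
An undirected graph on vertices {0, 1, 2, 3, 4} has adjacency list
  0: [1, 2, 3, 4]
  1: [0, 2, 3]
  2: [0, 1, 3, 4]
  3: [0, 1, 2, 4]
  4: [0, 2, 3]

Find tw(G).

3

A width-3 tree decomposition is:
Bags: B1 = {0, 1, 2, 3}  B2 = {0, 2, 3, 4}
Tree: B1–B2
Every bag has size at most 4, so the width is 4 − 1 = 3 and tw(G) ≤ 3. Conversely, {0, 1, 2, 3} is a clique of size 4, and the vertices of any clique must share a bag in every tree decomposition; so some bag has ≥ 4 vertices and tw(G) ≥ 3. Combining the bounds, tw(G) = 3.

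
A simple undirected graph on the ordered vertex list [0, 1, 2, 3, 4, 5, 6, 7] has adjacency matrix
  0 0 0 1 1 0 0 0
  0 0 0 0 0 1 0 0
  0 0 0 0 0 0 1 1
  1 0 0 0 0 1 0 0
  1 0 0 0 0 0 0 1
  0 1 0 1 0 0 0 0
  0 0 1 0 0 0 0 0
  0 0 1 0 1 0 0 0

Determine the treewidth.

1

A width-1 tree decomposition is:
Bags: B1 = {1, 5}  B2 = {3, 5}  B3 = {0, 3}  B4 = {0, 4}  B5 = {4, 7}  B6 = {2, 7}  B7 = {2, 6}
Tree: B1–B2, B2–B3, B3–B4, B4–B5, B5–B6, B6–B7
The largest bag has 2 vertices, giving width 1; this decomposition certifies tw(G) ≤ 1. Any graph with an edge has treewidth ≥ 1, and G has the edge 1–5. Hence tw(G) = 1 exactly.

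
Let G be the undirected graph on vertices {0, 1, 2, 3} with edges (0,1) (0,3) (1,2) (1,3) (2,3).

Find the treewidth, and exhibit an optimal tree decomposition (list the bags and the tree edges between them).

The largest bag has 3 vertices, giving width 2; this decomposition certifies tw(G) ≤ 2. For the lower bound, the 3 vertices {0, 1, 3} are pairwise adjacent, and any tree decomposition puts a clique entirely inside one bag — forcing width ≥ 2. The upper and lower bounds meet at 2, so that is the treewidth.

Treewidth 2.
Bags: B1 = {0, 1, 3}  B2 = {1, 2, 3}
Tree: B1–B2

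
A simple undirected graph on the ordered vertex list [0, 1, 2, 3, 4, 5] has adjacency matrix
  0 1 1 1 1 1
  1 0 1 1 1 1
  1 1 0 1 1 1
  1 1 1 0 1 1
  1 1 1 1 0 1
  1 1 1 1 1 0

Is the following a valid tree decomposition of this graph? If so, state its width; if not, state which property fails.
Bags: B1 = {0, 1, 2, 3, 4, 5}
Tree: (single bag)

Yes; width 5.

Checking the three conditions: (i) the bags cover all of {0, 1, 2, 3, 4, 5}; (ii) for each edge, some bag contains both endpoints; (iii) the bags containing any fixed vertex form a subtree. All hold, so the decomposition is valid with width 6 − 1 = 5.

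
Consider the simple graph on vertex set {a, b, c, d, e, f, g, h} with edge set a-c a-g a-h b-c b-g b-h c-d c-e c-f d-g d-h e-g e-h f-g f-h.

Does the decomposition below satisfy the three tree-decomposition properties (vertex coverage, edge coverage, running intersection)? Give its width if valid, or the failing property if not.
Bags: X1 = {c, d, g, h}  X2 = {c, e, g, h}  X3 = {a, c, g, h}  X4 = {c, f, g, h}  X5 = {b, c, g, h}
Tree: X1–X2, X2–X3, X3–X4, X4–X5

Vertex coverage: the bags together contain {a, b, c, d, e, f, g, h}, the full vertex set. Edge coverage: each edge of G has both endpoints in at least one bag. Running intersection: for every vertex, the bags containing it form a connected subtree. All three properties hold, so this is a valid tree decomposition of width max|bag| − 1 = 3, and hence tw(G) ≤ 3.

Yes; width 3.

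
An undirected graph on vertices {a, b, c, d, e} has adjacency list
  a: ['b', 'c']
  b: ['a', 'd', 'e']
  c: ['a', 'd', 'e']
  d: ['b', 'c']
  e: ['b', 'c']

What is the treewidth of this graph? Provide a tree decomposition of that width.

Treewidth 2.
Bags: B1 = {a, b, c}  B2 = {b, c, d}  B3 = {b, c, e}
Tree: B1–B2, B2–B3

Every bag has size at most 3, so the width is 3 − 1 = 2 and tw(G) ≤ 2. Since a–c–d–b–a is a cycle in G, G is not acyclic. Forests are exactly the graphs of treewidth ≤ 1, so tw(G) ≥ 2. Therefore the treewidth is 2.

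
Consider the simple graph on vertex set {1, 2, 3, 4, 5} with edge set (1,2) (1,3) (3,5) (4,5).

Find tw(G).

1

A width-1 tree decomposition is:
Bags: B1 = {4, 5}  B2 = {3, 5}  B3 = {1, 3}  B4 = {1, 2}
Tree: B1–B2, B2–B3, B3–B4
Each bag holds 2 vertices, so the decomposition has width 1, which upper-bounds the treewidth. Since G has at least one edge (e.g. 4–5), it is not an edgeless graph, so tw(G) ≥ 1. Combining the bounds, tw(G) = 1.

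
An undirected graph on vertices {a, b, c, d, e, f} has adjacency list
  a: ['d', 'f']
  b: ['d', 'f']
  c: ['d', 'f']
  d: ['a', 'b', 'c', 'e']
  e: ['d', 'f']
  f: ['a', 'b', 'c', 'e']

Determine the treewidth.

2

A width-2 tree decomposition is:
Bags: B1 = {d, e, f}  B2 = {c, d, f}  B3 = {b, d, f}  B4 = {a, d, f}
Tree: B1–B2, B2–B3, B3–B4
The largest bag has 3 vertices, giving width 2; this decomposition certifies tw(G) ≤ 2. For the lower bound, G contains the cycle f–e–d–c–f, so G is not a forest; only forests have treewidth ≤ 1, hence tw(G) ≥ 2. Therefore the treewidth is 2.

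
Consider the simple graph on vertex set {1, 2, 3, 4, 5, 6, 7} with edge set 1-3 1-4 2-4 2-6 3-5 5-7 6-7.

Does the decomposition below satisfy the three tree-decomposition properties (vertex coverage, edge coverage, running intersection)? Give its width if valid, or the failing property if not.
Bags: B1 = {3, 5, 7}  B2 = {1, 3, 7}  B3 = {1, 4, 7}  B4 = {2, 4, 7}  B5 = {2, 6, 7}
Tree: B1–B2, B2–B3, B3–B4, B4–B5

Yes; width 2.

Vertex coverage: the bags together contain {1, 2, 3, 4, 5, 6, 7}, the full vertex set. Edge coverage: each edge of G has both endpoints in at least one bag. Running intersection: for every vertex, the bags containing it form a connected subtree. All three properties hold, so this is a valid tree decomposition of width max|bag| − 1 = 2, and hence tw(G) ≤ 2.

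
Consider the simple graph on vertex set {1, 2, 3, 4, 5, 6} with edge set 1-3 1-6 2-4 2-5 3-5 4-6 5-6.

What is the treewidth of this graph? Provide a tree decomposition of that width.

Treewidth 2.
One such decomposition:
Bags: B1 = {2, 4, 6}  B2 = {2, 5, 6}  B3 = {1, 5, 6}  B4 = {1, 3, 5}
Tree: B1–B2, B2–B3, B3–B4

Every bag has size at most 3, so the width is 3 − 1 = 2 and tw(G) ≤ 2. Since 4–2–5–6–4 is a cycle in G, G is not acyclic. Forests are exactly the graphs of treewidth ≤ 1, so tw(G) ≥ 2. Hence tw(G) = 2 exactly.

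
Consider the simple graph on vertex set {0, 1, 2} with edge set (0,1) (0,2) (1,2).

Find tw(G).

A width-2 tree decomposition is:
Bags: B1 = {0, 1, 2}
Tree: (single bag)
A single bag containing all 3 vertices is trivially a valid decomposition of width 2. Conversely, {0, 1, 2} is a clique of size 3, and the vertices of any clique must share a bag in every tree decomposition; so some bag has ≥ 3 vertices and tw(G) ≥ 2. Combining the bounds, tw(G) = 2.

2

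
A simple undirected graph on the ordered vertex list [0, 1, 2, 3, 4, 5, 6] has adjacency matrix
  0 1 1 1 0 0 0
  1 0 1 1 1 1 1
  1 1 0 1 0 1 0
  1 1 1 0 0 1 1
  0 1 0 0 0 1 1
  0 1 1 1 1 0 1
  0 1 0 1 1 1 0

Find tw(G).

A width-3 tree decomposition is:
Bags: B1 = {1, 4, 5, 6}  B2 = {1, 3, 5, 6}  B3 = {1, 2, 3, 5}  B4 = {0, 1, 2, 3}
Tree: B1–B2, B2–B3, B3–B4
The largest bag has 4 vertices, giving width 3; this decomposition certifies tw(G) ≤ 3. Conversely, {0, 1, 2, 3} is a clique of size 4, and the vertices of any clique must share a bag in every tree decomposition; so some bag has ≥ 4 vertices and tw(G) ≥ 3. Therefore the treewidth is 3.

3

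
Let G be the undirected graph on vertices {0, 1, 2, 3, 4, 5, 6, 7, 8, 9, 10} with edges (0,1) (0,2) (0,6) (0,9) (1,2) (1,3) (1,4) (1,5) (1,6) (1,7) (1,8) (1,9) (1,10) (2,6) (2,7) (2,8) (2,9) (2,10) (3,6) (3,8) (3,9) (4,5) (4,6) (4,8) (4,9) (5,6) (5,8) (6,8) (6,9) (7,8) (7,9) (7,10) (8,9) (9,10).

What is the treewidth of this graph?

4

A width-4 tree decomposition is:
Bags: B1 = {1, 2, 6, 8, 9}  B2 = {1, 2, 7, 8, 9}  B3 = {0, 1, 2, 6, 9}  B4 = {1, 4, 6, 8, 9}  B5 = {1, 4, 5, 6, 8}  B6 = {1, 2, 7, 9, 10}  B7 = {1, 3, 6, 8, 9}
Tree: B1–B2, B1–B3, B1–B4, B4–B5, B2–B6, B1–B7
The largest bag has 5 vertices, giving width 4; this decomposition certifies tw(G) ≤ 4. On the other hand G contains the 5-clique {1, 2, 7, 9, 10}. A clique must lie in a single bag of any decomposition, so no decomposition can have width below 4. Therefore the treewidth is 4.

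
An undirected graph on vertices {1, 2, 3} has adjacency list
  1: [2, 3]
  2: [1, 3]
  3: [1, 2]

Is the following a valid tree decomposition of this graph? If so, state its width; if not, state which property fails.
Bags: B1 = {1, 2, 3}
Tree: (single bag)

Vertex coverage: the bags together contain {1, 2, 3}, the full vertex set. Edge coverage: each edge of G has both endpoints in at least one bag. Running intersection: for every vertex, the bags containing it form a connected subtree. All three properties hold, so this is a valid tree decomposition of width max|bag| − 1 = 2, and hence tw(G) ≤ 2.

Yes; width 2.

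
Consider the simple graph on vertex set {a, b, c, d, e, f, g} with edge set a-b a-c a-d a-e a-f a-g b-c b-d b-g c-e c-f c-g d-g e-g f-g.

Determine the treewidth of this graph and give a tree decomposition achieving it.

Treewidth 3.
One such decomposition:
Bags: B1 = {a, b, c, g}  B2 = {a, b, d, g}  B3 = {a, c, f, g}  B4 = {a, c, e, g}
Tree: B1–B2, B1–B3, B3–B4

The largest bag has 4 vertices, giving width 3; this decomposition certifies tw(G) ≤ 3. Conversely, {a, b, d, g} is a clique of size 4, and the vertices of any clique must share a bag in every tree decomposition; so some bag has ≥ 4 vertices and tw(G) ≥ 3. Combining the bounds, tw(G) = 3.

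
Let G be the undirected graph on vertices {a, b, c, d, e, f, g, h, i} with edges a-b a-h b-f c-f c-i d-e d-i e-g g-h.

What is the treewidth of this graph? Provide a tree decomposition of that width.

Treewidth 2.
Bags: B1 = {e, g, h}  B2 = {d, e, h}  B3 = {d, h, i}  B4 = {c, h, i}  B5 = {c, f, h}  B6 = {b, f, h}  B7 = {a, b, h}
Tree: B1–B2, B2–B3, B3–B4, B4–B5, B5–B6, B6–B7

The largest bag has 3 vertices, giving width 2; this decomposition certifies tw(G) ≤ 2. The edges h–g–e–d–i–c–f–b–a–h form a cycle, so G is not a tree and its treewidth is at least 2. Combining the bounds, tw(G) = 2.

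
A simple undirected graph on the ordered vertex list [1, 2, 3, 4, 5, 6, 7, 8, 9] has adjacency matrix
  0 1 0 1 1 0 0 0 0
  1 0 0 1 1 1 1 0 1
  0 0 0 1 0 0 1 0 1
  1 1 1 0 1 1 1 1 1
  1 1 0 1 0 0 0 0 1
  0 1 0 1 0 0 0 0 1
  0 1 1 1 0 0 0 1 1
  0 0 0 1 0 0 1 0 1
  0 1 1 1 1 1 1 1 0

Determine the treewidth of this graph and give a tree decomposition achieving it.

Treewidth 3.
One such decomposition:
Bags: B1 = {2, 4, 7, 9}  B2 = {4, 7, 8, 9}  B3 = {2, 4, 5, 9}  B4 = {1, 2, 4, 5}  B5 = {3, 4, 7, 9}  B6 = {2, 4, 6, 9}
Tree: B1–B2, B1–B3, B3–B4, B1–B5, B3–B6

Each bag holds 4 vertices, so the decomposition has width 3, which upper-bounds the treewidth. For the lower bound, the 4 vertices {1, 2, 4, 5} are pairwise adjacent, and any tree decomposition puts a clique entirely inside one bag — forcing width ≥ 3. The upper and lower bounds meet at 3, so that is the treewidth.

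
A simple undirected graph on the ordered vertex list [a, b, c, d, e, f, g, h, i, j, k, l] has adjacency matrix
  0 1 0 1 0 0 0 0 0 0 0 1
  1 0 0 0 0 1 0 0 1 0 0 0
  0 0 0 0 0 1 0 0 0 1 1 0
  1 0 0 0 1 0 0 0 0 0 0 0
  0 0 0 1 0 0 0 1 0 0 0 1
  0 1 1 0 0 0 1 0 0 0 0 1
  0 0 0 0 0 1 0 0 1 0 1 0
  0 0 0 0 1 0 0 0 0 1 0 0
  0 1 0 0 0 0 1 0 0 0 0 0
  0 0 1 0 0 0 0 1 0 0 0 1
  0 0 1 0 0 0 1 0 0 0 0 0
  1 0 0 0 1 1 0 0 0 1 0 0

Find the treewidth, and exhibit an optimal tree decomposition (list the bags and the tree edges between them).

Treewidth 3.
Bags: B1 = {a, d, e, h}  B2 = {a, e, h, l}  B3 = {a, h, j, l}  B4 = {a, b, j, l}  B5 = {b, f, j, l}  B6 = {b, c, f, j}  B7 = {b, c, f, i}  B8 = {c, f, g, i}  B9 = {c, g, i, k}
Tree: B1–B2, B2–B3, B3–B4, B4–B5, B5–B6, B6–B7, B7–B8, B8–B9

Every bag has size at most 4, so the width is 4 − 1 = 3 and tw(G) ≤ 3. For the lower bound: the 4 vertex sets {d,e,h}, {a}, {l}, {b,c,f,j} are disjoint, each induces a connected subgraph, and every pair is joined by at least one edge of G. Contracting each set to a single vertex therefore yields K_{4} as a minor, and since treewidth is minor-monotone, tw(G) ≥ tw(K_{4}) = 3. The upper and lower bounds meet at 3, so that is the treewidth.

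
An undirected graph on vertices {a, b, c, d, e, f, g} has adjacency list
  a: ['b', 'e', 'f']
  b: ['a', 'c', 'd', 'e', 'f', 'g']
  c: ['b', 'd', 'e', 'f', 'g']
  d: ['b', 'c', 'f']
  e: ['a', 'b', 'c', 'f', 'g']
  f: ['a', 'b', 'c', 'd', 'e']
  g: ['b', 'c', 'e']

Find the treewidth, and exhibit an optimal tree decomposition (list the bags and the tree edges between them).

The largest bag has 4 vertices, giving width 3; this decomposition certifies tw(G) ≤ 3. For the lower bound, the 4 vertices {b, c, e, g} are pairwise adjacent, and any tree decomposition puts a clique entirely inside one bag — forcing width ≥ 3. The upper and lower bounds meet at 3, so that is the treewidth.

Treewidth 3.
Bags: B1 = {b, c, d, f}  B2 = {b, c, e, f}  B3 = {b, c, e, g}  B4 = {a, b, e, f}
Tree: B1–B2, B2–B3, B2–B4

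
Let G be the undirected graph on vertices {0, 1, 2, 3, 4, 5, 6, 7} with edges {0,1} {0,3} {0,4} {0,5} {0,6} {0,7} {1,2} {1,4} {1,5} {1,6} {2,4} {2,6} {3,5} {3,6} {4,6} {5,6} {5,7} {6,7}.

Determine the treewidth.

A width-3 tree decomposition is:
Bags: B1 = {0, 1, 4, 6}  B2 = {0, 1, 5, 6}  B3 = {0, 3, 5, 6}  B4 = {0, 5, 6, 7}  B5 = {1, 2, 4, 6}
Tree: B1–B2, B2–B3, B2–B4, B1–B5
The largest bag has 4 vertices, giving width 3; this decomposition certifies tw(G) ≤ 3. Conversely, {0, 1, 4, 6} is a clique of size 4, and the vertices of any clique must share a bag in every tree decomposition; so some bag has ≥ 4 vertices and tw(G) ≥ 3. Hence tw(G) = 3 exactly.

3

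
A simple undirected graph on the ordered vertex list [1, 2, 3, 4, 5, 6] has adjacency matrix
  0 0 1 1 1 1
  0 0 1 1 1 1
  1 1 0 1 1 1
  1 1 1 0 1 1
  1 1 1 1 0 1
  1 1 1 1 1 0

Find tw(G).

4

A width-4 tree decomposition is:
Bags: B1 = {1, 3, 4, 5, 6}  B2 = {2, 3, 4, 5, 6}
Tree: B1–B2
Every bag has size at most 5, so the width is 5 − 1 = 4 and tw(G) ≤ 4. Conversely, {1, 3, 4, 5, 6} is a clique of size 5, and the vertices of any clique must share a bag in every tree decomposition; so some bag has ≥ 5 vertices and tw(G) ≥ 4. Hence tw(G) = 4 exactly.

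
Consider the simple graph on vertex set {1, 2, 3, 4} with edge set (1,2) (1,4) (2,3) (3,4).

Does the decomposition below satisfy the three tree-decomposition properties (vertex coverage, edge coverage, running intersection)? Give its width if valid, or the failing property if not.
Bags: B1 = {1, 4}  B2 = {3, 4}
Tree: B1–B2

No — vertex 2 appears in no bag.

A tree decomposition must satisfy three properties: every vertex lies in some bag; for every edge, both endpoints lie together in some bag; and for every vertex, the bags containing it form a connected subtree. Here vertex 2 appears in no bag, so the decomposition is invalid.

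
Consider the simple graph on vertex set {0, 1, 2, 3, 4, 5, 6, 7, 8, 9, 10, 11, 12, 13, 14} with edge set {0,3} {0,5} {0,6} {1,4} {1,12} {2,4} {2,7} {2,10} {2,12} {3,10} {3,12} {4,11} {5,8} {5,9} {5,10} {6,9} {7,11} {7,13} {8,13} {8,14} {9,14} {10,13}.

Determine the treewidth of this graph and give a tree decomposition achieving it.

Treewidth 3.
Bags: B1 = {1, 4, 7, 11}  B2 = {1, 2, 4, 7}  B3 = {1, 2, 7, 12}  B4 = {2, 7, 12, 13}  B5 = {2, 10, 12, 13}  B6 = {3, 10, 12, 13}  B7 = {3, 8, 10, 13}  B8 = {3, 5, 8, 10}  B9 = {0, 3, 5, 8}  B10 = {0, 5, 8, 14}  B11 = {0, 5, 9, 14}  B12 = {0, 6, 9, 14}
Tree: B1–B2, B2–B3, B3–B4, B4–B5, B5–B6, B6–B7, B7–B8, B8–B9, B9–B10, B10–B11, B11–B12

Each bag holds 4 vertices, so the decomposition has width 3, which upper-bounds the treewidth. For the lower bound: the 4 vertex sets {1,4,11}, {7}, {2}, {3,10,12,13} are disjoint, each induces a connected subgraph, and every pair is joined by at least one edge of G. Contracting each set to a single vertex therefore yields K_{4} as a minor, and since treewidth is minor-monotone, tw(G) ≥ tw(K_{4}) = 3. The upper and lower bounds meet at 3, so that is the treewidth.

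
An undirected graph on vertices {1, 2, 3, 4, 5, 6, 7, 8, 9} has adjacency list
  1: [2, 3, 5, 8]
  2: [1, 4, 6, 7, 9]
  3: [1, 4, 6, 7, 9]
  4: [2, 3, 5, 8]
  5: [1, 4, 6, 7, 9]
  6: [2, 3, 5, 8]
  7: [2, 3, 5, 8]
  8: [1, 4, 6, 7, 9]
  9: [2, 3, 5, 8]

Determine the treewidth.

4

A width-4 tree decomposition is:
Bags: B1 = {2, 3, 5, 6, 8}  B2 = {1, 2, 3, 5, 8}  B3 = {2, 3, 5, 8, 9}  B4 = {2, 3, 5, 7, 8}  B5 = {2, 3, 4, 5, 8}
Tree: B1–B2, B2–B3, B3–B4, B4–B5
Every bag has size at most 5, so the width is 5 − 1 = 4 and tw(G) ≤ 4. For the lower bound: the 5 vertex sets {5,6}, {1,3}, {8,9}, {2}, {7} are disjoint, each induces a connected subgraph, and every pair is joined by at least one edge of G. Contracting each set to a single vertex therefore yields K_{5} as a minor, and since treewidth is minor-monotone, tw(G) ≥ tw(K_{5}) = 4. Therefore the treewidth is 4.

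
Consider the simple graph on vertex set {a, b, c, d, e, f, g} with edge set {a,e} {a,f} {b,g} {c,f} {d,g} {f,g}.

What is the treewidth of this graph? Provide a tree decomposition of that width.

Each bag holds 2 vertices, so the decomposition has width 1, which upper-bounds the treewidth. Since G has at least one edge (e.g. g–f), it is not an edgeless graph, so tw(G) ≥ 1. Hence tw(G) = 1 exactly.

Treewidth 1.
Bags: B1 = {f, g}  B2 = {c, f}  B3 = {a, f}  B4 = {d, g}  B5 = {b, g}  B6 = {a, e}
Tree: B1–B2, B2–B3, B1–B4, B4–B5, B3–B6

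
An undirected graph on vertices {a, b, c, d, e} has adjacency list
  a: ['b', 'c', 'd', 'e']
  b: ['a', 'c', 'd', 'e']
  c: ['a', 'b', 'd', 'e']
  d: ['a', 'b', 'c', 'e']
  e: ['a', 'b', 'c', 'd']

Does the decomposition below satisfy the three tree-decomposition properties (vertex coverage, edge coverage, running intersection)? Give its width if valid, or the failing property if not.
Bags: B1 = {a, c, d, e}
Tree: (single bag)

No — vertex b appears in no bag.

A tree decomposition must satisfy three properties: every vertex lies in some bag; for every edge, both endpoints lie together in some bag; and for every vertex, the bags containing it form a connected subtree. Here vertex b appears in no bag, so the decomposition is invalid.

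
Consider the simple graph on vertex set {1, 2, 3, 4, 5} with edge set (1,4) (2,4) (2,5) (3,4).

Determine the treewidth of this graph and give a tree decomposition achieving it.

Each bag holds 2 vertices, so the decomposition has width 1, which upper-bounds the treewidth. Any graph with an edge has treewidth ≥ 1, and G has the edge 3–4. The upper and lower bounds meet at 1, so that is the treewidth.

Treewidth 1.
One such decomposition:
Bags: B1 = {3, 4}  B2 = {2, 4}  B3 = {1, 4}  B4 = {2, 5}
Tree: B1–B2, B1–B3, B2–B4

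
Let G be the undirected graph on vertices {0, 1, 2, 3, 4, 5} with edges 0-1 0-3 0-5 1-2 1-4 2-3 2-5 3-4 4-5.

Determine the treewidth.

3

A width-3 tree decomposition is:
Bags: B1 = {0, 2, 3, 4}  B2 = {0, 2, 4, 5}  B3 = {0, 1, 2, 4}
Tree: B1–B2, B2–B3
Each bag holds 4 vertices, so the decomposition has width 3, which upper-bounds the treewidth. For the lower bound: the 4 vertex sets {3,4}, {0,5}, {2}, {1} are disjoint, each induces a connected subgraph, and every pair is joined by at least one edge of G. Contracting each set to a single vertex therefore yields K_{4} as a minor, and since treewidth is minor-monotone, tw(G) ≥ tw(K_{4}) = 3. The upper and lower bounds meet at 3, so that is the treewidth.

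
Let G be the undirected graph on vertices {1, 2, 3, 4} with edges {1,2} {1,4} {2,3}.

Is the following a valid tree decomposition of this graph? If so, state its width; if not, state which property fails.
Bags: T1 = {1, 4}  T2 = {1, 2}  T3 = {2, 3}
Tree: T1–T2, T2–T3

Vertex coverage: the bags together contain {1, 2, 3, 4}, the full vertex set. Edge coverage: each edge of G has both endpoints in at least one bag. Running intersection: for every vertex, the bags containing it form a connected subtree. All three properties hold, so this is a valid tree decomposition of width max|bag| − 1 = 1, and hence tw(G) ≤ 1.

Yes; width 1.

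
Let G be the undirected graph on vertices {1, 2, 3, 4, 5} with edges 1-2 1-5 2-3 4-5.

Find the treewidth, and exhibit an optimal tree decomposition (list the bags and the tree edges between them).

Treewidth 1.
One optimal decomposition is:
Bags: B1 = {2, 3}  B2 = {1, 2}  B3 = {1, 5}  B4 = {4, 5}
Tree: B1–B2, B2–B3, B3–B4

Each bag holds 2 vertices, so the decomposition has width 1, which upper-bounds the treewidth. Since G has at least one edge (e.g. 3–2), it is not an edgeless graph, so tw(G) ≥ 1. Therefore the treewidth is 1.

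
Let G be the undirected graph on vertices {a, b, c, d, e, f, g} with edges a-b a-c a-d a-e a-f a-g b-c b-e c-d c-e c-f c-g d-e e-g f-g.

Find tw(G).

3

A width-3 tree decomposition is:
Bags: B1 = {a, c, e, g}  B2 = {a, c, f, g}  B3 = {a, c, d, e}  B4 = {a, b, c, e}
Tree: B1–B2, B1–B3, B3–B4
Every bag has size at most 4, so the width is 4 − 1 = 3 and tw(G) ≤ 3. Conversely, {a, c, d, e} is a clique of size 4, and the vertices of any clique must share a bag in every tree decomposition; so some bag has ≥ 4 vertices and tw(G) ≥ 3. Combining the bounds, tw(G) = 3.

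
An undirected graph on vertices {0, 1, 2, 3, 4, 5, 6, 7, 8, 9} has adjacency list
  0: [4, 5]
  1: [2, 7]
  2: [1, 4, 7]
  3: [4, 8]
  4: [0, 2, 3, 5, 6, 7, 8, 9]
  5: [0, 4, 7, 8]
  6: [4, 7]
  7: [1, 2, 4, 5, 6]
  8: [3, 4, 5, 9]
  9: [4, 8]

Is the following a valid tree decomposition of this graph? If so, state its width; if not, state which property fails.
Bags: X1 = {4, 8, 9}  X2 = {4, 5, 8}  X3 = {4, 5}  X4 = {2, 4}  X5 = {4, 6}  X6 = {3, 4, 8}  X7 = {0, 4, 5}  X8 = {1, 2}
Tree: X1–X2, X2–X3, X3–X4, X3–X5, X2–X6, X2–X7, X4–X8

No — vertex 7 appears in no bag.

A tree decomposition must satisfy three properties: every vertex lies in some bag; for every edge, both endpoints lie together in some bag; and for every vertex, the bags containing it form a connected subtree. Here vertex 7 appears in no bag, so the decomposition is invalid.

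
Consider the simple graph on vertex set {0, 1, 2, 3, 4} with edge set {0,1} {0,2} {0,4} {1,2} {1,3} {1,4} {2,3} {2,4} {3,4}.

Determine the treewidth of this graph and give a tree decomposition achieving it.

Every bag has size at most 4, so the width is 4 − 1 = 3 and tw(G) ≤ 3. Conversely, {0, 1, 2, 4} is a clique of size 4, and the vertices of any clique must share a bag in every tree decomposition; so some bag has ≥ 4 vertices and tw(G) ≥ 3. Therefore the treewidth is 3.

Treewidth 3.
One optimal decomposition is:
Bags: B1 = {0, 1, 2, 4}  B2 = {1, 2, 3, 4}
Tree: B1–B2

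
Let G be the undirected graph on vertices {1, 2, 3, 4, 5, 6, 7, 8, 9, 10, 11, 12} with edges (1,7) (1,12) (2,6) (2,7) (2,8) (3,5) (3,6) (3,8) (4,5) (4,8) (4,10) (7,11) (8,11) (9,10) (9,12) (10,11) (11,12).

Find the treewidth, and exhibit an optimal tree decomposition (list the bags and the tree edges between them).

Treewidth 3.
One optimal decomposition is:
Bags: B1 = {2, 3, 5, 6}  B2 = {2, 3, 5, 8}  B3 = {2, 4, 5, 8}  B4 = {2, 4, 7, 8}  B5 = {4, 7, 8, 11}  B6 = {4, 7, 10, 11}  B7 = {1, 7, 10, 11}  B8 = {1, 10, 11, 12}  B9 = {1, 9, 10, 12}
Tree: B1–B2, B2–B3, B3–B4, B4–B5, B5–B6, B6–B7, B7–B8, B8–B9

Each bag holds 4 vertices, so the decomposition has width 3, which upper-bounds the treewidth. For the lower bound: the 4 vertex sets {3,5,6}, {2}, {8}, {4,7,10,11} are disjoint, each induces a connected subgraph, and every pair is joined by at least one edge of G. Contracting each set to a single vertex therefore yields K_{4} as a minor, and since treewidth is minor-monotone, tw(G) ≥ tw(K_{4}) = 3. Hence tw(G) = 3 exactly.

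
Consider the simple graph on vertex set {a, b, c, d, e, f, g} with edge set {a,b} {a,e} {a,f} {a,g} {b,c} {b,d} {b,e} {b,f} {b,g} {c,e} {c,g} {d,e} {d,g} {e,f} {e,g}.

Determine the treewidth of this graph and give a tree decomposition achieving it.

Treewidth 3.
One optimal decomposition is:
Bags: B1 = {b, d, e, g}  B2 = {a, b, e, g}  B3 = {a, b, e, f}  B4 = {b, c, e, g}
Tree: B1–B2, B2–B3, B2–B4

The largest bag has 4 vertices, giving width 3; this decomposition certifies tw(G) ≤ 3. On the other hand G contains the 4-clique {b, d, e, g}. A clique must lie in a single bag of any decomposition, so no decomposition can have width below 3. The upper and lower bounds meet at 3, so that is the treewidth.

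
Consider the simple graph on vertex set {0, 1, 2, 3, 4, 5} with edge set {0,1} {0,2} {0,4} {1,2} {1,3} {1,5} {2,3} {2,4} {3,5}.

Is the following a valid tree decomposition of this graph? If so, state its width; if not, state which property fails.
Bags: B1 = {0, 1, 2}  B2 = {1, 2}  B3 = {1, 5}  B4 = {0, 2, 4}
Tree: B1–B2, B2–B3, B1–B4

A tree decomposition must satisfy three properties: every vertex lies in some bag; for every edge, both endpoints lie together in some bag; and for every vertex, the bags containing it form a connected subtree. Here vertex 3 appears in no bag, so the decomposition is invalid.

No — vertex 3 appears in no bag.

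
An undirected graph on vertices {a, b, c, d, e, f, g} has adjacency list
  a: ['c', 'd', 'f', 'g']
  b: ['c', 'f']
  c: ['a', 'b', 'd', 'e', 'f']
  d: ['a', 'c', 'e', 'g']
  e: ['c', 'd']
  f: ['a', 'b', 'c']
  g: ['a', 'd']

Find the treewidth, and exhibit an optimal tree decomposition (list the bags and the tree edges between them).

Every bag has size at most 3, so the width is 3 − 1 = 2 and tw(G) ≤ 2. For the lower bound, the 3 vertices {a, d, g} are pairwise adjacent, and any tree decomposition puts a clique entirely inside one bag — forcing width ≥ 2. Combining the bounds, tw(G) = 2.

Treewidth 2.
Bags: B1 = {a, d, g}  B2 = {a, c, d}  B3 = {a, c, f}  B4 = {c, d, e}  B5 = {b, c, f}
Tree: B1–B2, B2–B3, B2–B4, B3–B5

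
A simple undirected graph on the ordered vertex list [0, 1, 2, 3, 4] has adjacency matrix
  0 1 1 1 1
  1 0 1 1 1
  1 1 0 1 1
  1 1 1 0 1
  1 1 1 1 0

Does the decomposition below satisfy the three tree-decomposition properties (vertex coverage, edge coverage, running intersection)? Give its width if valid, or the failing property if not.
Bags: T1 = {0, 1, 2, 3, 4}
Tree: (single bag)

Vertex coverage: the bags together contain {0, 1, 2, 3, 4}, the full vertex set. Edge coverage: each edge of G has both endpoints in at least one bag. Running intersection: for every vertex, the bags containing it form a connected subtree. All three properties hold, so this is a valid tree decomposition of width max|bag| − 1 = 4, and hence tw(G) ≤ 4.

Yes; width 4.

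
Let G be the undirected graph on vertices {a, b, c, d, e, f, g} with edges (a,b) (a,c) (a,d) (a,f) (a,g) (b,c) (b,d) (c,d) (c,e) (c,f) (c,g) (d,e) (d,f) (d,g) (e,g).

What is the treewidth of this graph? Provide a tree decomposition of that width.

The largest bag has 4 vertices, giving width 3; this decomposition certifies tw(G) ≤ 3. On the other hand G contains the 4-clique {c, d, e, g}. A clique must lie in a single bag of any decomposition, so no decomposition can have width below 3. Therefore the treewidth is 3.

Treewidth 3.
Bags: B1 = {a, b, c, d}  B2 = {a, c, d, g}  B3 = {a, c, d, f}  B4 = {c, d, e, g}
Tree: B1–B2, B1–B3, B2–B4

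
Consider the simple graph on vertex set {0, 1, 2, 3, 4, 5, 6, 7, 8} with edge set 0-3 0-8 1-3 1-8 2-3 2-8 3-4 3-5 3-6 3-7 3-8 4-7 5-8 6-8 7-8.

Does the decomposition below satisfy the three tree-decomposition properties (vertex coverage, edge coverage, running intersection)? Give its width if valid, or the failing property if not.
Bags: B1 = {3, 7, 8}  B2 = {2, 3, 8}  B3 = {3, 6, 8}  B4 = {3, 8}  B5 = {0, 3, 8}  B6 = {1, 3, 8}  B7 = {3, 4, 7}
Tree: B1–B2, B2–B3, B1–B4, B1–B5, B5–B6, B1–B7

A tree decomposition must satisfy three properties: every vertex lies in some bag; for every edge, both endpoints lie together in some bag; and for every vertex, the bags containing it form a connected subtree. Here vertex 5 appears in no bag, so the decomposition is invalid.

No — vertex 5 appears in no bag.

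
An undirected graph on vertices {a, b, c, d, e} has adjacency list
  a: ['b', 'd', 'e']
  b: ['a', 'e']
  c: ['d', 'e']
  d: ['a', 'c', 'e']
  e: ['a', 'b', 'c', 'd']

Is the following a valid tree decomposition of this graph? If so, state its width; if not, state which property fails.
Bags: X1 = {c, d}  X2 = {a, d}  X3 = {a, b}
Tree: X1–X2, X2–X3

No — vertex e appears in no bag.

A tree decomposition must satisfy three properties: every vertex lies in some bag; for every edge, both endpoints lie together in some bag; and for every vertex, the bags containing it form a connected subtree. Here vertex e appears in no bag, so the decomposition is invalid.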